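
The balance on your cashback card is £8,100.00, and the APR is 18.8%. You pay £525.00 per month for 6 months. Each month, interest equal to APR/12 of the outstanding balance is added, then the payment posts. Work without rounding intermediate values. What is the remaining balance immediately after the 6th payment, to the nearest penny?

£5,615.87

Monthly rate r = 18.8%/12 = 1.56667% = 0.0156667.
Each month: B ← B·(1+r) − £525.00.
Month 1: interest £126.90; balance after payment £7,701.90.
Month 2: interest £120.66; balance after payment £7,297.56.
Month 3: interest £114.33; balance after payment £6,886.89.
Month 4: interest £107.89; balance after payment £6,469.79.
Month 5: interest £101.36; balance after payment £6,046.15.
Month 6: interest £94.72; balance after payment £5,615.87.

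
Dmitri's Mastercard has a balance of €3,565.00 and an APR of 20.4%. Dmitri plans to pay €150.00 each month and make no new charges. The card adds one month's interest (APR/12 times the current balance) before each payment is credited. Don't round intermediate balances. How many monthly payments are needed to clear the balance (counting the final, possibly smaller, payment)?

31 months

Monthly rate r = 20.4%/12 = 1.7% = 0.017.
Recurrence: B ← B·(1+r) − €150.00.
Month 1: interest €60.60; balance after payment €3,475.61.
Month 2: interest €59.09; balance after payment €3,384.69.
Closed form: n = −ln(1 − rB₀/P)/ln(1+r) = −ln(0.59597)/ln(1.017) ≈ 30.703, so the balance reaches zero during payment 31.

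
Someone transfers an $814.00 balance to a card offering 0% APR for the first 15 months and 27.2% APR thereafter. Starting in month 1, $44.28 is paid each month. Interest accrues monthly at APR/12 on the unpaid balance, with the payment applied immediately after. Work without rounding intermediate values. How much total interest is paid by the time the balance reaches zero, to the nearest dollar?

$8

Promo months 1–15 at r₀ = 0%/12 = 0; months 16+ at r₁ = 27.2%/12 = 0.0226667.
After month 15 (no interest yet): B = $814.00 − 15·$44.28 = $149.80.
Then at r₁ with $44.28/mo: n₂ = −ln(1 − r₁·B/P)/ln(1+r₁) ≈ 3.56 → 4 more payments.
Total paid = 18·$44.28 + $24.90 = $821.94; interest = $821.94 − $814.00 = $7.94.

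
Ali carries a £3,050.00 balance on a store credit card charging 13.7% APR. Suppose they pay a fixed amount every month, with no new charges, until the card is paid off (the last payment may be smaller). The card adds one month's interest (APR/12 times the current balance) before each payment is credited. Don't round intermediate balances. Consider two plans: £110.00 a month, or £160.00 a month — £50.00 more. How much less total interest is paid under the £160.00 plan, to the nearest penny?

£228.82

Monthly rate r = 13.7%/12 = 1.14167% = 0.0114167.
At £110.00/mo: n = ⌈−ln(1 − rB₀/P)/ln(1+r)⌉ = 34 payments (last £58.20); total interest = total paid − £3,050.00 = £638.20.
At £160.00/mo: 22 payments (last £99.38); total interest £409.38.
Interest saved = £638.20 − £409.38 = £228.82.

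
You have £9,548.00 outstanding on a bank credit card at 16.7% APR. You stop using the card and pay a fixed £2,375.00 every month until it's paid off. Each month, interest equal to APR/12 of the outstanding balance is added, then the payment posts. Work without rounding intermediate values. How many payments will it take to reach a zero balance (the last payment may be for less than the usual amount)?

5 months

Monthly rate r = 16.7%/12 = 1.39167% = 0.0139167.
Recurrence: B ← B·(1+r) − £2,375.00.
Month 1: interest £132.88; balance after payment £7,305.88.
Month 2: interest £101.67; balance after payment £5,032.55.
Month 3: interest £70.04; balance after payment £2,727.59.
Month 4: interest £37.96; balance after payment £390.55.
Month 5: interest £5.44; balance after payment £0.00.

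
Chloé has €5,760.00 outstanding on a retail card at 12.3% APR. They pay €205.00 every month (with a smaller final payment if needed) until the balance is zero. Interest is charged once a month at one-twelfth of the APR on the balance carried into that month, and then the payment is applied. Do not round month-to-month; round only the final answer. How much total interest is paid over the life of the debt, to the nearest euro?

€1,069

Monthly rate r = 12.3%/12 = 1.025% = 0.01025.
Payoff takes n = ⌈−ln(1 − rB₀/P)/ln(1+r)⌉ = ⌈33.309⌉ = 34 payments; the last is €63.53.
Total paid = 33·€205.00 + €63.53 = €6,828.53.
Total interest = total paid − principal = €6,828.53 − €5,760.00 = €1,068.53.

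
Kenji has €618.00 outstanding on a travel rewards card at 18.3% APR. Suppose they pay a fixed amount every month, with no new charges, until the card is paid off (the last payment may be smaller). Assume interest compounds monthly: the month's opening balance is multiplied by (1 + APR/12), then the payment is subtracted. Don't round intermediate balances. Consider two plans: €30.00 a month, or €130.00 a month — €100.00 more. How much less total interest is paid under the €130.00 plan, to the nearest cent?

Monthly rate r = 18.3%/12 = 1.525% = 0.01525.
At €30.00/mo: n = ⌈−ln(1 − rB₀/P)/ln(1+r)⌉ = 25 payments (last €27.49); total interest = total paid − €618.00 = €129.49.
At €130.00/mo: 5 payments (last €126.45); total interest €28.45.
Interest saved = €129.49 − €28.45 = €101.04.

€101.04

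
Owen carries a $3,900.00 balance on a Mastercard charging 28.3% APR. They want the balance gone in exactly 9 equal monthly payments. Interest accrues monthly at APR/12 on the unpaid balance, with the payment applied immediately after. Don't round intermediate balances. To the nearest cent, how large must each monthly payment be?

$486.02

Monthly rate r = 28.3%/12 = 2.35833% = 0.0235833.
Level-payment amortization: P = B₀·r / (1 − (1+r)^(−n)) = 3900.00·0.0235833 / (1 − 1.02358^(−9)).
Denominator 1 − (1+r)^(−9) = 0.189242177.
P = 91.975 / 0.189242177 ≈ 486.02.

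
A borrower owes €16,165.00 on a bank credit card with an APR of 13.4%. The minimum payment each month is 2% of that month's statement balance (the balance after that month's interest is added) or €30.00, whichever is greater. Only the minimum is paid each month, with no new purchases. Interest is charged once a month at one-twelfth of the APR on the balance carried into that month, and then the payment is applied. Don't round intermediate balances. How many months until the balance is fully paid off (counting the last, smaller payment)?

Monthly rate r = 13.4%/12 = 1.11667% = 0.0111667.
While 2% of the post-interest balance exceeds €30.00, each month B ← (B·(1+r))·(1 − 0.02), i.e. B shrinks by the factor (1+r)·0.98 = 0.99094.
This holds for months 1–263. Entering month 264 the balance is €1,477.12; 2% of the post-interest balance is now below €30.00, so the flat €30.00 minimum applies from here.
From month 264 a fixed €30.00 at rate r clears €1,477.12 in 72 more payments. Total: 263 + 72 = 335 months.

335 months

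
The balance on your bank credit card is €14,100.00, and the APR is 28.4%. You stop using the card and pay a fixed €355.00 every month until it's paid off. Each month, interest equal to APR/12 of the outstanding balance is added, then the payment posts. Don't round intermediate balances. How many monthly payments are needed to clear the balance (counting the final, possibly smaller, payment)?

Monthly rate r = 28.4%/12 = 2.36667% = 0.0236667.
Recurrence: B ← B·(1+r) − €355.00.
Month 1: interest €333.70; balance after payment €14,078.70.
Month 2: interest €333.20; balance after payment €14,056.90.
Closed form: n = −ln(1 − rB₀/P)/ln(1+r) = −ln(0.06)/ln(1.02367) ≈ 120.278, so the balance reaches zero during payment 121.

121 payments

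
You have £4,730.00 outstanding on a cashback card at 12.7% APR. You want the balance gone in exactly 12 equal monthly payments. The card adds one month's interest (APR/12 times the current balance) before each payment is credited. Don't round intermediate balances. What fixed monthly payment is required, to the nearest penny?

£421.81

Monthly rate r = 12.7%/12 = 1.05833% = 0.0105833.
Level-payment amortization: P = B₀·r / (1 − (1+r)^(−n)) = 4730.00·0.0105833 / (1 − 1.01058^(−12)).
Denominator 1 − (1+r)^(−12) = 0.118678385.
P = 50.0592 / 0.118678385 ≈ 421.81.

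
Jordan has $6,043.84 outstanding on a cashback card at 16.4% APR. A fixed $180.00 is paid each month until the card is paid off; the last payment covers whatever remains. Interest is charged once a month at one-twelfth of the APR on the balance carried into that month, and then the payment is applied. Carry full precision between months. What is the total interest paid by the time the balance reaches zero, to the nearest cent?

Monthly rate r = 16.4%/12 = 1.36667% = 0.0136667.
Payoff takes n = ⌈−ln(1 − rB₀/P)/ln(1+r)⌉ = ⌈45.242⌉ = 46 payments; the last is $43.80.
Total paid = 45·$180.00 + $43.80 = $8,143.80.
Total interest = total paid − principal = $8,143.80 − $6,043.84 = $2,099.96.

$2,099.96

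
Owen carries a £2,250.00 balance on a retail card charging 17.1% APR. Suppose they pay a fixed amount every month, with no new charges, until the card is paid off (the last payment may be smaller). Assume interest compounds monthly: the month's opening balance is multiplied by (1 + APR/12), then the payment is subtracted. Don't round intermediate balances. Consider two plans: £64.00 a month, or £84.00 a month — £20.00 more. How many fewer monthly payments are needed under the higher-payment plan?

16 fewer payments

Monthly rate r = 17.1%/12 = 1.425% = 0.01425.
At £64.00/mo: n = ⌈−ln(1 − rB₀/P)/ln(1+r)⌉ = 50 payments (last £8.10); total interest = total paid − £2,250.00 = £894.10.
At £84.00/mo: 34 payments (last £82.20); total interest £604.20.
Payments saved = 50 − 34 = 16.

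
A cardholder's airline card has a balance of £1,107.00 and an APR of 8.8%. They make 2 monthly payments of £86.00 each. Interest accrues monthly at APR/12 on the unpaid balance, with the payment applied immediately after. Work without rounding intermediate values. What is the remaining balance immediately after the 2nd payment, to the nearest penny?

£950.66

Monthly rate r = 8.8%/12 = 0.733333% = 0.00733333.
Each month: B ← B·(1+r) − £86.00.
Month 1: interest £8.12; balance after payment £1,029.12.
Month 2: interest £7.55; balance after payment £950.66.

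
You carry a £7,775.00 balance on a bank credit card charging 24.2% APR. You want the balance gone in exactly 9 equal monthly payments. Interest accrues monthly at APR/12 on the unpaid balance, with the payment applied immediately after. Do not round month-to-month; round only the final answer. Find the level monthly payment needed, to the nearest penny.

£953.32

Monthly rate r = 24.2%/12 = 2.01667% = 0.0201667.
Level-payment amortization: P = B₀·r / (1 − (1+r)^(−n)) = 7775.00·0.0201667 / (1 − 1.02017^(−9)).
Denominator 1 − (1+r)^(−9) = 0.164474252.
P = 156.796 / 0.164474252 ≈ 953.32.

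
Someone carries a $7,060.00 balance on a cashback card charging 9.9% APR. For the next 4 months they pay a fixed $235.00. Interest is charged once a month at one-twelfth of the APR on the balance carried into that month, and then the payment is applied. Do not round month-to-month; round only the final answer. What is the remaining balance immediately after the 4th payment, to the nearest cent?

Monthly rate r = 9.9%/12 = 0.825% = 0.00825.
Each month: B ← B·(1+r) − $235.00.
Month 1: interest $58.25; balance after payment $6,883.24.
Month 2: interest $56.79; balance after payment $6,705.03.
Month 3: interest $55.32; balance after payment $6,525.35.
Month 4: interest $53.83; balance after payment $6,344.18.

$6,344.18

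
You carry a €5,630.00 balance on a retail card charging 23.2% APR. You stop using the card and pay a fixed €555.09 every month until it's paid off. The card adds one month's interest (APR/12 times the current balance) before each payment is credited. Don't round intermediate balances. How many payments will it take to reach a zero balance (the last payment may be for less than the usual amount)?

12 months

Monthly rate r = 23.2%/12 = 1.93333% = 0.0193333.
Recurrence: B ← B·(1+r) − €555.09.
Month 1: interest €108.85; balance after payment €5,183.76.
Month 2: interest €100.22; balance after payment €4,728.89.
Closed form: n = −ln(1 − rB₀/P)/ln(1+r) = −ln(0.80391)/ln(1.01933) ≈ 11.398, so the balance reaches zero during payment 12.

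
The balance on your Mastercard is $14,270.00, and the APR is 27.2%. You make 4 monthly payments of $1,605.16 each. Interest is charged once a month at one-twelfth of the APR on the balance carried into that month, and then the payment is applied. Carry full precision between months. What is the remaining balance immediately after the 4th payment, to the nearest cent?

Monthly rate r = 27.2%/12 = 2.26667% = 0.0226667.
Each month: B ← B·(1+r) − $1,605.16.
Month 1: interest $323.45; balance after payment $12,988.29.
Month 2: interest $294.40; balance after payment $11,677.53.
Month 3: interest $264.69; balance after payment $10,337.07.
Month 4: interest $234.31; balance after payment $8,966.21.

$8,966.21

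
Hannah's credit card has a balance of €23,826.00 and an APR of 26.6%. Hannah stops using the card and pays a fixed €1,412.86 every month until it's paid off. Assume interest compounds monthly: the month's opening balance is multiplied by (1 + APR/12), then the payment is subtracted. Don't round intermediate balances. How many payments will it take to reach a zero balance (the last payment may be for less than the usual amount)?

22 months

Monthly rate r = 26.6%/12 = 2.21667% = 0.0221667.
Recurrence: B ← B·(1+r) − €1,412.86.
Month 1: interest €528.14; balance after payment €22,941.28.
Month 2: interest €508.53; balance after payment €22,036.95.
Closed form: n = −ln(1 − rB₀/P)/ln(1+r) = −ln(0.62619)/ln(1.02217) ≈ 21.351, so the balance reaches zero during payment 22.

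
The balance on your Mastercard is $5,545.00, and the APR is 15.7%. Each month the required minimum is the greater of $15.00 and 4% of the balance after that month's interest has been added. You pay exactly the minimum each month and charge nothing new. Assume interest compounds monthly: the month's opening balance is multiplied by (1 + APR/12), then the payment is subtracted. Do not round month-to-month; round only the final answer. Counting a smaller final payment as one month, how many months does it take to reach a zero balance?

128 months

Monthly rate r = 15.7%/12 = 1.30833% = 0.0130833.
While 4% of the post-interest balance exceeds $15.00, each month B ← (B·(1+r))·(1 − 0.04), i.e. B shrinks by the factor (1+r)·0.96 = 0.97256.
This holds for months 1–98. Entering month 99 the balance is $362.83; 4% of the post-interest balance is now below $15.00, so the flat $15.00 minimum applies from here.
From month 99 a fixed $15.00 at rate r clears $362.83 in 30 more payments. Total: 98 + 30 = 128 months.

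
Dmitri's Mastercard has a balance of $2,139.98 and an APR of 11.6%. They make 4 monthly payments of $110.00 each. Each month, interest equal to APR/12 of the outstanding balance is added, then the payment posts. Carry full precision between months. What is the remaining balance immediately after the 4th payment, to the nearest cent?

Monthly rate r = 11.6%/12 = 0.966667% = 0.00966667.
Each month: B ← B·(1+r) − $110.00.
Month 1: interest $20.69; balance after payment $2,050.67.
Month 2: interest $19.82; balance after payment $1,960.49.
Month 3: interest $18.95; balance after payment $1,869.44.
Month 4: interest $18.07; balance after payment $1,777.51.

$1,777.51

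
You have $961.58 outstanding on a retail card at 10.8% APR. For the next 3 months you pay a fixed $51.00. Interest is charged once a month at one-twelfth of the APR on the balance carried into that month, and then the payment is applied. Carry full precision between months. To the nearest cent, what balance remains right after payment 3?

Monthly rate r = 10.8%/12 = 0.9% = 0.009.
Each month: B ← B·(1+r) − $51.00.
Month 1: interest $8.65; balance after payment $919.23.
Month 2: interest $8.27; balance after payment $876.51.
Month 3: interest $7.89; balance after payment $833.40.

$833.40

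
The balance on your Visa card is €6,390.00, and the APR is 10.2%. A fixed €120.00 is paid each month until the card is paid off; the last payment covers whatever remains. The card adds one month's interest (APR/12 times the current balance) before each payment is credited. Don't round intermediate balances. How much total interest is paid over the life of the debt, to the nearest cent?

Monthly rate r = 10.2%/12 = 0.85% = 0.0085.
Payoff takes n = ⌈−ln(1 − rB₀/P)/ln(1+r)⌉ = ⌈71.197⌉ = 72 payments; the last is €23.78.
Total paid = 71·€120.00 + €23.78 = €8,543.78.
Total interest = total paid − principal = €8,543.78 − €6,390.00 = €2,153.78.

€2,153.78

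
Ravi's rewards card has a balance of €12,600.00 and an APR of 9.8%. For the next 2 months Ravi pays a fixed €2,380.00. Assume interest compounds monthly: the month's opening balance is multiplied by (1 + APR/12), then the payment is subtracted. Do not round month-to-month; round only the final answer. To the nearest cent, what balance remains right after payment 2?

€8,027.20

Monthly rate r = 9.8%/12 = 0.816667% = 0.00816667.
Each month: B ← B·(1+r) − €2,380.00.
Month 1: interest €102.90; balance after payment €10,322.90.
Month 2: interest €84.30; balance after payment €8,027.20.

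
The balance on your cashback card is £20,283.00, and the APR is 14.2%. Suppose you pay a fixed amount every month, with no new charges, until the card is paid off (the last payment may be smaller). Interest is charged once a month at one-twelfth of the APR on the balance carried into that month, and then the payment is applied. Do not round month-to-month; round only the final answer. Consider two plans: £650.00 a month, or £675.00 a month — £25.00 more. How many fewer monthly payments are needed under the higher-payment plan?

2 fewer payments

Monthly rate r = 14.2%/12 = 1.18333% = 0.0118333.
At £650.00/mo: n = ⌈−ln(1 − rB₀/P)/ln(1+r)⌉ = 40 payments (last £114.50); total interest = total paid − £20,283.00 = £5,181.50.
At £675.00/mo: 38 payments (last £238.41); total interest £4,930.41.
Payments saved = 40 − 38 = 2.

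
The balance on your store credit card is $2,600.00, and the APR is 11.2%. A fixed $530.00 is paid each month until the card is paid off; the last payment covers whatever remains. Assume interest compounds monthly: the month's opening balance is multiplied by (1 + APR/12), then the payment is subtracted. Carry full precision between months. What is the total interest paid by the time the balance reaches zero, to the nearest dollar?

$74

Monthly rate r = 11.2%/12 = 0.933333% = 0.00933333.
Payoff takes n = ⌈−ln(1 − rB₀/P)/ln(1+r)⌉ = ⌈5.045⌉ = 6 payments; the last is $23.91.
Total paid = 5·$530.00 + $23.91 = $2,673.91.
Total interest = total paid − principal = $2,673.91 − $2,600.00 = $73.91.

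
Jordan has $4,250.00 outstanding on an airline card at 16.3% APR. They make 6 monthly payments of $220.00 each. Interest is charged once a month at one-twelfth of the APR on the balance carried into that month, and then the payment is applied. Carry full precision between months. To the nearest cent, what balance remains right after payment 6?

$3,242.71

Monthly rate r = 16.3%/12 = 1.35833% = 0.0135833.
Each month: B ← B·(1+r) − $220.00.
Month 1: interest $57.73; balance after payment $4,087.73.
Month 2: interest $55.52; balance after payment $3,923.25.
Month 3: interest $53.29; balance after payment $3,756.55.
Month 4: interest $51.03; balance after payment $3,587.57.
Month 5: interest $48.73; balance after payment $3,416.30.
Month 6: interest $46.40; balance after payment $3,242.71.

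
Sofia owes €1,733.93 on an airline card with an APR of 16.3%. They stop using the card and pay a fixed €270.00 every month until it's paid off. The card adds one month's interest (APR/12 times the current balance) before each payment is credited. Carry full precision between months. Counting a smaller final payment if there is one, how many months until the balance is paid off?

Monthly rate r = 16.3%/12 = 1.35833% = 0.0135833.
Recurrence: B ← B·(1+r) − €270.00.
Month 1: interest €23.55; balance after payment €1,487.48.
Month 2: interest €20.20; balance after payment €1,237.69.
Closed form: n = −ln(1 − rB₀/P)/ln(1+r) = −ln(0.91277)/ln(1.01358) ≈ 6.765, so the balance reaches zero during payment 7.

7 months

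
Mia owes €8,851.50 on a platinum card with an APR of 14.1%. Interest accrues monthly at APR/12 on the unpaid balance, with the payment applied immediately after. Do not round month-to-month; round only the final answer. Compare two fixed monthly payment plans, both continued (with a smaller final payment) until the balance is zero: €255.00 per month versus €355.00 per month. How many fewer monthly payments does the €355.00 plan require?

Monthly rate r = 14.1%/12 = 1.175% = 0.01175.
At €255.00/mo: n = ⌈−ln(1 − rB₀/P)/ln(1+r)⌉ = 45 payments (last €219.16); total interest = total paid − €8,851.50 = €2,587.66.
At €355.00/mo: 30 payments (last €241.19); total interest €1,684.69.
Payments saved = 45 − 30 = 15.

15 fewer payments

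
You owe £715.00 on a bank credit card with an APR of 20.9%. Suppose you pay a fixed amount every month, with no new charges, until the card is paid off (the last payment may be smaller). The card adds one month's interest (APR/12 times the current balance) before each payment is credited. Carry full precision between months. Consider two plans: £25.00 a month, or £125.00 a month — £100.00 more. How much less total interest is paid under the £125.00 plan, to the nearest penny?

£238.37

Monthly rate r = 20.9%/12 = 1.74167% = 0.0174167.
At £25.00/mo: n = ⌈−ln(1 − rB₀/P)/ln(1+r)⌉ = 40 payments (last £23.16); total interest = total paid − £715.00 = £283.16.
At £125.00/mo: 7 payments (last £9.79); total interest £44.79.
Interest saved = £283.16 − £44.79 = £238.37.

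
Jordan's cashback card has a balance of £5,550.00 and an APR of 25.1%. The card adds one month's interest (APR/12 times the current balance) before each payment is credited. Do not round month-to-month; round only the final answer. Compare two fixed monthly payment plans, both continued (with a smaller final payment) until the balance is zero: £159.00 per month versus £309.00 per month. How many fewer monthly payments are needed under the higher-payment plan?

Monthly rate r = 25.1%/12 = 2.09167% = 0.0209167.
At £159.00/mo: n = ⌈−ln(1 − rB₀/P)/ln(1+r)⌉ = 64 payments (last £43.21); total interest = total paid − £5,550.00 = £4,510.21.
At £309.00/mo: 23 payments (last £234.71); total interest £1,482.71.
Payments saved = 64 − 23 = 41.

41 fewer payments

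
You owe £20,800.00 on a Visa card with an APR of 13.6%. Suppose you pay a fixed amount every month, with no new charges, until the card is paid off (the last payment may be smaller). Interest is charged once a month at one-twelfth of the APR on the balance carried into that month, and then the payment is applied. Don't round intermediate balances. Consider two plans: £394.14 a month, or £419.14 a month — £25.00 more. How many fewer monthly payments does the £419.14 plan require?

Monthly rate r = 13.6%/12 = 1.13333% = 0.0113333.
At £394.14/mo: n = ⌈−ln(1 − rB₀/P)/ln(1+r)⌉ = 81 payments (last £349.03); total interest = total paid − £20,800.00 = £11,080.23.
At £419.14/mo: 74 payments (last £142.56); total interest £9,939.78.
Payments saved = 81 − 74 = 7.

7 fewer payments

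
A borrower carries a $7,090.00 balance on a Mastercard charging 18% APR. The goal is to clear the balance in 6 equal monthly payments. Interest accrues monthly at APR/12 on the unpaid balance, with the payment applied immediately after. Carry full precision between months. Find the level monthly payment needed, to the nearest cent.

$1,244.47

Monthly rate r = 18%/12 = 1.5% = 0.015.
Level-payment amortization: P = B₀·r / (1 − (1+r)^(−n)) = 7090.00·0.015 / (1 − 1.015^(−6)).
Denominator 1 − (1+r)^(−6) = 0.0854578075.
P = 106.35 / 0.0854578075 ≈ 1244.47.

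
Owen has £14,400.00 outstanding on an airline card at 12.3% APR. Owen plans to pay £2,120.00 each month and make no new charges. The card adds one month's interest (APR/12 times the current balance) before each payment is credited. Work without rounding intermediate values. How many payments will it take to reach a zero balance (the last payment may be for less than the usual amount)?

8 payments

Monthly rate r = 12.3%/12 = 1.025% = 0.01025.
Recurrence: B ← B·(1+r) − £2,120.00.
Month 1: interest £147.60; balance after payment £12,427.60.
Month 2: interest £127.38; balance after payment £10,434.98.
Closed form: n = −ln(1 − rB₀/P)/ln(1+r) = −ln(0.93038)/ln(1.01025) ≈ 7.077, so the balance reaches zero during payment 8.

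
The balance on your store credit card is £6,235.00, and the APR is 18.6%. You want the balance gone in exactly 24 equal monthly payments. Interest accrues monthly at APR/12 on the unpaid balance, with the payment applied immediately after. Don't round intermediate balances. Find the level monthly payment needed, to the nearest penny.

Monthly rate r = 18.6%/12 = 1.55% = 0.0155.
Level-payment amortization: P = B₀·r / (1 − (1+r)^(−n)) = 6235.00·0.0155 / (1 − 1.0155^(−24)).
Denominator 1 − (1+r)^(−24) = 0.308675841.
P = 96.6425 / 0.308675841 ≈ 313.09.

£313.09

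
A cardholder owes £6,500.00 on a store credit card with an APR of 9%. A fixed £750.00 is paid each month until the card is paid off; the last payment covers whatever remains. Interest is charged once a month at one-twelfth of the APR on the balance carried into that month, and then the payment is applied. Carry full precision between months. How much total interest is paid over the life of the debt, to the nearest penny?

£246.06

Monthly rate r = 9%/12 = 0.75% = 0.0075.
Payoff takes n = ⌈−ln(1 − rB₀/P)/ln(1+r)⌉ = ⌈8.995⌉ = 9 payments; the last is £746.06.
Total paid = 8·£750.00 + £746.06 = £6,746.06.
Total interest = total paid − principal = £6,746.06 − £6,500.00 = £246.06.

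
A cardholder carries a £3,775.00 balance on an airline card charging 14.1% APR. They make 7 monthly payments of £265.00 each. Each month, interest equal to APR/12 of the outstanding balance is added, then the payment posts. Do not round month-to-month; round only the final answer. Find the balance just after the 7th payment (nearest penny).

Monthly rate r = 14.1%/12 = 1.175% = 0.01175.
Each month: B ← B·(1+r) − £265.00.
Month 1: interest £44.36; balance after payment £3,554.36.
Month 2: interest £41.76; balance after payment £3,331.12.
Month 3: interest £39.14; balance after payment £3,105.26.
Month 4: interest £36.49; balance after payment £2,876.75.
Month 5: interest £33.80; balance after payment £2,645.55.
Month 6: interest £31.09; balance after payment £2,411.63.
Month 7: interest £28.34; balance after payment £2,174.97.

£2,174.97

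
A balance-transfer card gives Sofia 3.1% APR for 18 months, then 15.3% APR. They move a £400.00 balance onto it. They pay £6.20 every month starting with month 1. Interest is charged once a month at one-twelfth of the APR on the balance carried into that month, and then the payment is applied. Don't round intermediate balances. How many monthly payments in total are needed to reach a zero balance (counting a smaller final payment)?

Promo months 1–18 at r₀ = 3.1%/12 = 0.00258333; months 19+ at r₁ = 15.3%/12 = 0.01275.
After month 18: iterate B ← B·(1+r₀) − £6.20 for 18 months → £304.93.
Then at r₁ with £6.20/mo: n₂ = −ln(1 − r₁·B/P)/ln(1+r₁) ≈ 77.85 → 78 more payments.

96 months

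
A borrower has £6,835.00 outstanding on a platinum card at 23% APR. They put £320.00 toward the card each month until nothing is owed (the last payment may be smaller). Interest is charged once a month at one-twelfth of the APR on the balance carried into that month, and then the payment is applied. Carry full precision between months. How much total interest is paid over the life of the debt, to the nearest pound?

Monthly rate r = 23%/12 = 1.91667% = 0.0191667.
Payoff takes n = ⌈−ln(1 − rB₀/P)/ln(1+r)⌉ = ⌈27.737⌉ = 28 payments; the last is £236.44.
Total paid = 27·£320.00 + £236.44 = £8,876.44.
Total interest = total paid − principal = £8,876.44 − £6,835.00 = £2,041.44.

£2,041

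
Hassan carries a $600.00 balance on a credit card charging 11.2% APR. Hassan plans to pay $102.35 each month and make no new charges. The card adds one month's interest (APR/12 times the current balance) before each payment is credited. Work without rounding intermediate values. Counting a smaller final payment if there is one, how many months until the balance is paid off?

7 payments

Monthly rate r = 11.2%/12 = 0.933333% = 0.00933333.
Recurrence: B ← B·(1+r) − $102.35.
Month 1: interest $5.60; balance after payment $503.25.
Month 2: interest $4.70; balance after payment $405.60.
Closed form: n = −ln(1 − rB₀/P)/ln(1+r) = −ln(0.94529)/ln(1.00933) ≈ 6.057, so the balance reaches zero during payment 7.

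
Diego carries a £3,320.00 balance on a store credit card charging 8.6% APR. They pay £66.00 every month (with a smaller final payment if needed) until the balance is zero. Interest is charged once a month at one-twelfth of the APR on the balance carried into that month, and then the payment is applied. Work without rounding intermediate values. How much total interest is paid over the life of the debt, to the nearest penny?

Monthly rate r = 8.6%/12 = 0.716667% = 0.00716667.
Payoff takes n = ⌈−ln(1 − rB₀/P)/ln(1+r)⌉ = ⌈62.606⌉ = 63 payments; the last is £40.06.
Total paid = 62·£66.00 + £40.06 = £4,132.06.
Total interest = total paid − principal = £4,132.06 − £3,320.00 = £812.06.

£812.06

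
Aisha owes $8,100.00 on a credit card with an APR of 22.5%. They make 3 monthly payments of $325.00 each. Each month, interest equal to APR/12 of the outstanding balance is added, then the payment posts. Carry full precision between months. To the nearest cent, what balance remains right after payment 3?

Monthly rate r = 22.5%/12 = 1.875% = 0.01875.
Each month: B ← B·(1+r) − $325.00.
Month 1: interest $151.88; balance after payment $7,926.88.
Month 2: interest $148.63; balance after payment $7,750.50.
Month 3: interest $145.32; balance after payment $7,570.83.

$7,570.83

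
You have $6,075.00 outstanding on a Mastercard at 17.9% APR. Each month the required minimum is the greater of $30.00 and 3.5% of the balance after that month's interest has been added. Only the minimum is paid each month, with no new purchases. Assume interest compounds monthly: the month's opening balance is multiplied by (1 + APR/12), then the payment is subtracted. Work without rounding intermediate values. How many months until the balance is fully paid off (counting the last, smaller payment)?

Monthly rate r = 17.9%/12 = 1.49167% = 0.0149167.
While 3.5% of the post-interest balance exceeds $30.00, each month B ← (B·(1+r))·(1 − 0.035), i.e. B shrinks by the factor (1+r)·0.965 = 0.97939.
This holds for months 1–95. Entering month 96 the balance is $840.48; 3.5% of the post-interest balance is now below $30.00, so the flat $30.00 minimum applies from here.
From month 96 a fixed $30.00 at rate r clears $840.48 in 37 more payments. Total: 95 + 37 = 132 months.

132 months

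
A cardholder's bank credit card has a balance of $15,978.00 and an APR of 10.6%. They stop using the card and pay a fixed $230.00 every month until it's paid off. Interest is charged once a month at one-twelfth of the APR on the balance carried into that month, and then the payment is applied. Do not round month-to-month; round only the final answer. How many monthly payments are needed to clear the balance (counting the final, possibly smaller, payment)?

109 months

Monthly rate r = 10.6%/12 = 0.883333% = 0.00883333.
Recurrence: B ← B·(1+r) − $230.00.
Month 1: interest $141.14; balance after payment $15,889.14.
Month 2: interest $140.35; balance after payment $15,799.49.
Closed form: n = −ln(1 − rB₀/P)/ln(1+r) = −ln(0.38635)/ln(1.00883) ≈ 108.136, so the balance reaches zero during payment 109.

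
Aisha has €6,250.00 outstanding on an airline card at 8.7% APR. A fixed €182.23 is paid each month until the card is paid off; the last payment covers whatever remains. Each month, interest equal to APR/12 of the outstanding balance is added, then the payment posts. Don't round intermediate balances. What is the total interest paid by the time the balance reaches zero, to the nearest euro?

Monthly rate r = 8.7%/12 = 0.725% = 0.00725.
Payoff takes n = ⌈−ln(1 − rB₀/P)/ln(1+r)⌉ = ⌈39.576⌉ = 40 payments; the last is €105.13.
Total paid = 39·€182.23 + €105.13 = €7,212.10.
Total interest = total paid − principal = €7,212.10 − €6,250.00 = €962.10.

€962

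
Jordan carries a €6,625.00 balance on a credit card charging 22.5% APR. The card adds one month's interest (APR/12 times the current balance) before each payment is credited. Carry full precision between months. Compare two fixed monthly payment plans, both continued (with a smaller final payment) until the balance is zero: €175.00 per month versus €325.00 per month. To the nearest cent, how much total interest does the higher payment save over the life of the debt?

Monthly rate r = 22.5%/12 = 1.875% = 0.01875.
At €175.00/mo: n = ⌈−ln(1 − rB₀/P)/ln(1+r)⌉ = 67 payments (last €106.06); total interest = total paid − €6,625.00 = €5,031.06.
At €325.00/mo: 26 payments (last €301.12); total interest €1,801.12.
Interest saved = €5,031.06 − €1,801.12 = €3,229.94.

€3,229.94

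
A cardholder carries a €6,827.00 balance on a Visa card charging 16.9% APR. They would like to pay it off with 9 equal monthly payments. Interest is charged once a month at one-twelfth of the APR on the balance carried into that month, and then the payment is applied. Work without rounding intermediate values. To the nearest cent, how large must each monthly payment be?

Monthly rate r = 16.9%/12 = 1.40833% = 0.0140833.
Level-payment amortization: P = B₀·r / (1 − (1+r)^(−n)) = 6827.00·0.0140833 / (1 − 1.01408^(−9)).
Denominator 1 − (1+r)^(−9) = 0.118266798.
P = 96.1469 / 0.118266798 ≈ 812.97.

€812.97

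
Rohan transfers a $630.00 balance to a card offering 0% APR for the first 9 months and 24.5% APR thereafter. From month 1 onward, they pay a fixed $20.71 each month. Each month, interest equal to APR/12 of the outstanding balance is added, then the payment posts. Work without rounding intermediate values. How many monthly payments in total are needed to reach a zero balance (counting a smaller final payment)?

38 payments

Promo months 1–9 at r₀ = 0%/12 = 0; months 10+ at r₁ = 24.5%/12 = 0.0204167.
After month 9 (no interest yet): B = $630.00 − 9·$20.71 = $443.61.
Then at r₁ with $20.71/mo: n₂ = −ln(1 − r₁·B/P)/ln(1+r₁) ≈ 28.45 → 29 more payments.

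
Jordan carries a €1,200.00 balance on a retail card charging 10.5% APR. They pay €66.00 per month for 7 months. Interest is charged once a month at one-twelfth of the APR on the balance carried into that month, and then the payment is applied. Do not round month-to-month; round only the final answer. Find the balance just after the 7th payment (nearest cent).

€801.15

Monthly rate r = 10.5%/12 = 0.875% = 0.00875.
Each month: B ← B·(1+r) − €66.00.
Month 1: interest €10.50; balance after payment €1,144.50.
Month 2: interest €10.01; balance after payment €1,088.51.
Month 3: interest €9.52; balance after payment €1,032.04.
Month 4: interest €9.03; balance after payment €975.07.
Month 5: interest €8.53; balance after payment €917.60.
Month 6: interest €8.03; balance after payment €859.63.
Month 7: interest €7.52; balance after payment €801.15.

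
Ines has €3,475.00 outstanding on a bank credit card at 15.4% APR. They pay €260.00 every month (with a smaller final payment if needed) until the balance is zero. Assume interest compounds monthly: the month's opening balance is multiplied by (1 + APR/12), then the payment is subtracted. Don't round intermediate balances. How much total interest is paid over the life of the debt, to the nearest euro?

€362

Monthly rate r = 15.4%/12 = 1.28333% = 0.0128333.
Payoff takes n = ⌈−ln(1 − rB₀/P)/ln(1+r)⌉ = ⌈14.756⌉ = 15 payments; the last is €196.90.
Total paid = 14·€260.00 + €196.90 = €3,836.90.
Total interest = total paid − principal = €3,836.90 − €3,475.00 = €361.90.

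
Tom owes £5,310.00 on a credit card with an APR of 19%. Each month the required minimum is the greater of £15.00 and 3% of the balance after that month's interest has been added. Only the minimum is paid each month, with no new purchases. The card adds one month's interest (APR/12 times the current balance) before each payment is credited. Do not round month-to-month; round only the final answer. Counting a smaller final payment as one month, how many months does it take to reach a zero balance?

208 months

Monthly rate r = 19%/12 = 1.58333% = 0.0158333.
While 3% of the post-interest balance exceeds £15.00, each month B ← (B·(1+r))·(1 − 0.03), i.e. B shrinks by the factor (1+r)·0.97 = 0.98536.
This holds for months 1–162. Entering month 163 the balance is £486.80; 3% of the post-interest balance is now below £15.00, so the flat £15.00 minimum applies from here.
From month 163 a fixed £15.00 at rate r clears £486.80 in 46 more payments. Total: 162 + 46 = 208 months.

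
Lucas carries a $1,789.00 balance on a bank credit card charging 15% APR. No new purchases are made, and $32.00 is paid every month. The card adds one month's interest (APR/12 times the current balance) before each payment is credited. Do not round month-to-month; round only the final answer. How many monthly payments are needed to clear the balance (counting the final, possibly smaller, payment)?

Monthly rate r = 15%/12 = 1.25% = 0.0125.
Recurrence: B ← B·(1+r) − $32.00.
Month 1: interest $22.36; balance after payment $1,779.36.
Month 2: interest $22.24; balance after payment $1,769.60.
Closed form: n = −ln(1 − rB₀/P)/ln(1+r) = −ln(0.30117)/ln(1.0125) ≈ 96.605, so the balance reaches zero during payment 97.

97 months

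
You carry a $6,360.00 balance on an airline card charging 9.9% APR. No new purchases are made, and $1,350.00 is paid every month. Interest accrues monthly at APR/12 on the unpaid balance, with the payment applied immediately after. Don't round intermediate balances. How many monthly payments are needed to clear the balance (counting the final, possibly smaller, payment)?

Monthly rate r = 9.9%/12 = 0.825% = 0.00825.
Recurrence: B ← B·(1+r) − $1,350.00.
Month 1: interest $52.47; balance after payment $5,062.47.
Month 2: interest $41.77; balance after payment $3,754.24.
Month 3: interest $30.97; balance after payment $2,435.21.
Month 4: interest $20.09; balance after payment $1,105.30.
Month 5: interest $9.12; balance after payment $0.00.

5 payments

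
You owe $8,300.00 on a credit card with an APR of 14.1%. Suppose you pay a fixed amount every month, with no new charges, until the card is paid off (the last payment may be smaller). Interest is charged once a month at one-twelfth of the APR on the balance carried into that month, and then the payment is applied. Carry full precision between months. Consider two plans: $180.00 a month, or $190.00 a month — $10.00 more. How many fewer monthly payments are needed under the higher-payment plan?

5 fewer payments

Monthly rate r = 14.1%/12 = 1.175% = 0.01175.
At $180.00/mo: n = ⌈−ln(1 − rB₀/P)/ln(1+r)⌉ = 67 payments (last $146.27); total interest = total paid − $8,300.00 = $3,726.27.
At $190.00/mo: 62 payments (last $122.47); total interest $3,412.47.
Payments saved = 67 − 62 = 5.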